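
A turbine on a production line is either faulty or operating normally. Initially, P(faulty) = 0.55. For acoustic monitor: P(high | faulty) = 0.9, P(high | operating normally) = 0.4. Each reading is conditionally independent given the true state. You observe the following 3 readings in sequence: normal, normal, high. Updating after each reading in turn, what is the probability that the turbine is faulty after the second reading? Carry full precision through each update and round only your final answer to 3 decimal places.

Apply Bayes' rule sequentially, carrying P(faulty) forward.
After 'normal': P(faulty) = 0.1·0.5500 / (0.1·0.5500 + 0.6·0.4500) ≈ 0.1692
After 'normal': P(faulty) = 0.1·0.1692 / (0.1·0.1692 + 0.6·0.8308) ≈ 0.0328

0.033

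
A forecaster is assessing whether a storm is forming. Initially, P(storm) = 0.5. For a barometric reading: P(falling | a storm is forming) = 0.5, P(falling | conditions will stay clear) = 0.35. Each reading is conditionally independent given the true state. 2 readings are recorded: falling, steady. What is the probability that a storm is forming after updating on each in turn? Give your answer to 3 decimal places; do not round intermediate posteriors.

After 'falling': P(storm) = 0.5·0.5000 / (0.5·0.5000 + 0.35·0.5000) ≈ 0.5882
After 'steady': P(storm) = 0.5·0.5882 / (0.5·0.5882 + 0.65·0.4118) ≈ 0.5236

0.524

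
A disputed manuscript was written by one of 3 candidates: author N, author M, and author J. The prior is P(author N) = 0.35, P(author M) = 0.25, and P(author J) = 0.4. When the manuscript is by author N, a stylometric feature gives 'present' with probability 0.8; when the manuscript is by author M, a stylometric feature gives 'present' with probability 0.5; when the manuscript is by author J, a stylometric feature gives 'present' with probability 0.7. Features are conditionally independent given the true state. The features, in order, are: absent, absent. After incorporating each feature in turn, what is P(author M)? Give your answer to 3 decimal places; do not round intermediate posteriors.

0.556

After 'absent': normaliser = 0.2·0.3500 + 0.5·0.2500 + 0.3·0.4000; P(author N) ≈ 0.2222, P(author M) ≈ 0.3968, P(author J) ≈ 0.3810
After 'absent': normaliser = 0.2·0.2222 + 0.5·0.3968 + 0.3·0.3810; P(author N) ≈ 0.1244, P(author M) ≈ 0.5556, P(author J) ≈ 0.3200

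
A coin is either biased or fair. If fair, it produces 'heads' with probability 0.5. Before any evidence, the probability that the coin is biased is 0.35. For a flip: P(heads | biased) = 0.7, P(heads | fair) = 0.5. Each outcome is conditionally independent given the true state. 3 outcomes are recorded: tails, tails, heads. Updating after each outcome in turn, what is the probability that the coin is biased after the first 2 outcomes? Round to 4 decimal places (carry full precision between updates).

0.1624

After 'tails': P(biased) = 0.3·0.3500 / (0.3·0.3500 + 0.5·0.6500) ≈ 0.2442
After 'tails': P(biased) = 0.3·0.2442 / (0.3·0.2442 + 0.5·0.7558) ≈ 0.1624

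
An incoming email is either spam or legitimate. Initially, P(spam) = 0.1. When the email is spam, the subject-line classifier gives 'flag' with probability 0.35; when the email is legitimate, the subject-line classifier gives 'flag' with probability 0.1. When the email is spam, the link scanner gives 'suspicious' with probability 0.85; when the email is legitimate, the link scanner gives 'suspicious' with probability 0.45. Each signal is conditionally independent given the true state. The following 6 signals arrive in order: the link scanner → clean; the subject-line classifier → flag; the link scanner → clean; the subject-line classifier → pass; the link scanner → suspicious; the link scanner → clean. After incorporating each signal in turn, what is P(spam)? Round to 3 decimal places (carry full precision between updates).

After the link scanner='clean': P(spam) = 0.15·0.1000 / (0.15·0.1000 + 0.55·0.9000) ≈ 0.0294
After the subject-line classifier='flag': P(spam) = 0.35·0.0294 / (0.35·0.0294 + 0.1·0.9706) ≈ 0.0959
After the link scanner='clean': P(spam) = 0.15·0.0959 / (0.15·0.0959 + 0.55·0.9041) ≈ 0.0281
After the subject-line classifier='pass': P(spam) = 0.65·0.0281 / (0.65·0.0281 + 0.9·0.9719) ≈ 0.0205
After the link scanner='suspicious': P(spam) = 0.85·0.0205 / (0.85·0.0205 + 0.45·0.9795) ≈ 0.0380
After the link scanner='clean': P(spam) = 0.15·0.0380 / (0.15·0.0380 + 0.55·0.9620) ≈ 0.0106

0.011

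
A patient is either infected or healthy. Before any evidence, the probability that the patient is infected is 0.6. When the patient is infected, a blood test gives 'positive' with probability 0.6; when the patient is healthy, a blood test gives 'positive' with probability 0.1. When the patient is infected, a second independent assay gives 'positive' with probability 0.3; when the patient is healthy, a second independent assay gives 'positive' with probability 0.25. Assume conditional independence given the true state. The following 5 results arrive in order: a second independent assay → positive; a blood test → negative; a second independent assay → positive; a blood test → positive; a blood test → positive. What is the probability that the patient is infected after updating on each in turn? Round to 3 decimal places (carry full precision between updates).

0.972

Each posterior becomes the prior for the next update.
After a second independent assay='positive': P(infected) = 0.3·0.6000 / (0.3·0.6000 + 0.25·0.4000) ≈ 0.6429
After a blood test='negative': P(infected) = 0.4·0.6429 / (0.4·0.6429 + 0.9·0.3571) ≈ 0.4444
After a second independent assay='positive': P(infected) = 0.3·0.4444 / (0.3·0.4444 + 0.25·0.5556) ≈ 0.4898
After a blood test='positive': P(infected) = 0.6·0.4898 / (0.6·0.4898 + 0.1·0.5102) ≈ 0.8521
After a blood test='positive': P(infected) = 0.6·0.8521 / (0.6·0.8521 + 0.1·0.1479) ≈ 0.9719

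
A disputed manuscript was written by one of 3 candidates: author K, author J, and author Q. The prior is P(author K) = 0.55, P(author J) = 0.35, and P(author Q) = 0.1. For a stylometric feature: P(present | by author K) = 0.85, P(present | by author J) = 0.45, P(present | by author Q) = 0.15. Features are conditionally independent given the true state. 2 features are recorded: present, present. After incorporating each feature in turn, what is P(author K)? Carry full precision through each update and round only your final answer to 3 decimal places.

After 'present': normaliser = 0.85·0.5500 + 0.45·0.3500 + 0.15·0.1000; P(author K) ≈ 0.7305, P(author J) ≈ 0.2461, P(author Q) ≈ 0.0234
After 'present': normaliser = 0.85·0.7305 + 0.45·0.2461 + 0.15·0.0234; P(author K) ≈ 0.8446, P(author J) ≈ 0.1506, P(author Q) ≈ 0.0048

0.845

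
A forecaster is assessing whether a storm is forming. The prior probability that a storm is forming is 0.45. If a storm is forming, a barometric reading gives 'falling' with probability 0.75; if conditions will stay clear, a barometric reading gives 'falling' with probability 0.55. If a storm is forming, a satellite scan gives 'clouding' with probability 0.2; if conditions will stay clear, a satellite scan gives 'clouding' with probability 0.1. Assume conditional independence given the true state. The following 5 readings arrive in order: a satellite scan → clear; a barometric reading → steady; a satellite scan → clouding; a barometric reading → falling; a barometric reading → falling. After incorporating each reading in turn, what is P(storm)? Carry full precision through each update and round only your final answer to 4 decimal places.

0.6004

After a satellite scan='clear': P(storm) = 0.8·0.4500 / (0.8·0.4500 + 0.9·0.5500) ≈ 0.4211
After a barometric reading='steady': P(storm) = 0.25·0.4211 / (0.25·0.4211 + 0.45·0.5789) ≈ 0.2878
After a satellite scan='clouding': P(storm) = 0.2·0.2878 / (0.2·0.2878 + 0.1·0.7122) ≈ 0.4469
After a barometric reading='falling': P(storm) = 0.75·0.4469 / (0.75·0.4469 + 0.55·0.5531) ≈ 0.5242
After a barometric reading='falling': P(storm) = 0.75·0.5242 / (0.75·0.5242 + 0.55·0.4758) ≈ 0.6004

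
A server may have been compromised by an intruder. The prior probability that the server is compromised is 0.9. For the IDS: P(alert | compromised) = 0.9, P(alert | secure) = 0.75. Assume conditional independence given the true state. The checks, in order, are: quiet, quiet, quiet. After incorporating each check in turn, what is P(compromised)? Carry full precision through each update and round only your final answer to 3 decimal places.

Each posterior becomes the prior for the next update.
After 'quiet': P(compromised) = 0.1·0.9000 / (0.1·0.9000 + 0.25·0.1000) ≈ 0.7826
After 'quiet': P(compromised) = 0.1·0.7826 / (0.1·0.7826 + 0.25·0.2174) ≈ 0.5902
After 'quiet': P(compromised) = 0.1·0.5902 / (0.1·0.5902 + 0.25·0.4098) ≈ 0.3655

0.365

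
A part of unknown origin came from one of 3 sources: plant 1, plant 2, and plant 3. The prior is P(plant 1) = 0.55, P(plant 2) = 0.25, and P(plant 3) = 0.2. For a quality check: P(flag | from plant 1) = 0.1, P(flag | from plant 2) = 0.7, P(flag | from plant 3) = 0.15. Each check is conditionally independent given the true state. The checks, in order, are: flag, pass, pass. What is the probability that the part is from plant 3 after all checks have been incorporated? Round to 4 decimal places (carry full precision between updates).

After 'flag': normaliser = 0.1·0.5500 + 0.7·0.2500 + 0.15·0.2000; P(plant 1) ≈ 0.2115, P(plant 2) ≈ 0.6731, P(plant 3) ≈ 0.1154
After 'pass': normaliser = 0.9·0.2115 + 0.3·0.6731 + 0.85·0.1154; P(plant 1) ≈ 0.3882, P(plant 2) ≈ 0.4118, P(plant 3) ≈ 0.2000
After 'pass': normaliser = 0.9·0.3882 + 0.3·0.4118 + 0.85·0.2000; P(plant 1) ≈ 0.5435, P(plant 2) ≈ 0.1921, P(plant 3) ≈ 0.2644

0.2644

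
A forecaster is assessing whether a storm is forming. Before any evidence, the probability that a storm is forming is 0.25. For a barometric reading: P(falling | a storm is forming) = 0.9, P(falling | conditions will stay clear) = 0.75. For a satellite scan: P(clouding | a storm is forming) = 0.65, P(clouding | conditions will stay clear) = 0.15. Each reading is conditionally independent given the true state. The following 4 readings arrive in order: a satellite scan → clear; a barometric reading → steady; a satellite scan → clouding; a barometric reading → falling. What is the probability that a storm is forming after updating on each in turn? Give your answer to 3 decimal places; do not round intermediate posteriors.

Apply Bayes' rule sequentially, carrying P(storm) forward.
After a satellite scan='clear': P(storm) = 0.35·0.2500 / (0.35·0.2500 + 0.85·0.7500) ≈ 0.1207
After a barometric reading='steady': P(storm) = 0.1·0.1207 / (0.1·0.1207 + 0.25·0.8793) ≈ 0.0520
After a satellite scan='clouding': P(storm) = 0.65·0.0520 / (0.65·0.0520 + 0.15·0.9480) ≈ 0.1922
After a barometric reading='falling': P(storm) = 0.9·0.1922 / (0.9·0.1922 + 0.75·0.8078) ≈ 0.2221

0.222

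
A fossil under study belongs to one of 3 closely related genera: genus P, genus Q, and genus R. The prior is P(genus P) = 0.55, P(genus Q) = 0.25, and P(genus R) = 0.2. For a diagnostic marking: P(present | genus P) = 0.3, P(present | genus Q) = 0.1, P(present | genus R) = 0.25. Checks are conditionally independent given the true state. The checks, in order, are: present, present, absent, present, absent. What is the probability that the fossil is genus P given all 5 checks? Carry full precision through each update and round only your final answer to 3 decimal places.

Each posterior becomes the prior for the next update.
After 'present': normaliser = 0.3·0.5500 + 0.1·0.2500 + 0.25·0.2000; P(genus P) ≈ 0.6875, P(genus Q) ≈ 0.1042, P(genus R) ≈ 0.2083
After 'present': normaliser = 0.3·0.6875 + 0.1·0.1042 + 0.25·0.2083; P(genus P) ≈ 0.7674, P(genus Q) ≈ 0.0388, P(genus R) ≈ 0.1938
After 'absent': normaliser = 0.7·0.7674 + 0.9·0.0388 + 0.75·0.1938; P(genus P) ≈ 0.7488, P(genus Q) ≈ 0.0486, P(genus R) ≈ 0.2026
After 'present': normaliser = 0.3·0.7488 + 0.1·0.0486 + 0.25·0.2026; P(genus P) ≈ 0.8019, P(genus Q) ≈ 0.0174, P(genus R) ≈ 0.1808
After 'absent': normaliser = 0.7·0.8019 + 0.9·0.0174 + 0.75·0.1808; P(genus P) ≈ 0.7878, P(genus Q) ≈ 0.0219, P(genus R) ≈ 0.1903

0.788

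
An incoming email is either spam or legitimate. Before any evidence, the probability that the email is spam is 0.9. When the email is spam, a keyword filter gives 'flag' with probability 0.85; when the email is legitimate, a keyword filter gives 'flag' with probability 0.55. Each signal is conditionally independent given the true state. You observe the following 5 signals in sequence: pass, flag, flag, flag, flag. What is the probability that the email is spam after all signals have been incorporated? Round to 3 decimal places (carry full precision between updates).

0.945

After 'pass': P(spam) = 0.15·0.9000 / (0.15·0.9000 + 0.45·0.1000) ≈ 0.7500
After 'flag': P(spam) = 0.85·0.7500 / (0.85·0.7500 + 0.55·0.2500) ≈ 0.8226
After 'flag': P(spam) = 0.85·0.8226 / (0.85·0.8226 + 0.55·0.1774) ≈ 0.8775
After 'flag': P(spam) = 0.85·0.8775 / (0.85·0.8775 + 0.55·0.1225) ≈ 0.9172
After 'flag': P(spam) = 0.85·0.9172 / (0.85·0.9172 + 0.55·0.0828) ≈ 0.9448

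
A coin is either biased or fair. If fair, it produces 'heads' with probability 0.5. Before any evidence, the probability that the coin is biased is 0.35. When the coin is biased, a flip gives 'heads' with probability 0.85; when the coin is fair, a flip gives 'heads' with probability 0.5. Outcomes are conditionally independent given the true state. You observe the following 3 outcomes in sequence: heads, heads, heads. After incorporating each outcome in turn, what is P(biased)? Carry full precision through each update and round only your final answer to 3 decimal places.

0.726

After 'heads': P(biased) = 0.85·0.3500 / (0.85·0.3500 + 0.5·0.6500) ≈ 0.4779
After 'heads': P(biased) = 0.85·0.4779 / (0.85·0.4779 + 0.5·0.5221) ≈ 0.6088
After 'heads': P(biased) = 0.85·0.6088 / (0.85·0.6088 + 0.5·0.3912) ≈ 0.7257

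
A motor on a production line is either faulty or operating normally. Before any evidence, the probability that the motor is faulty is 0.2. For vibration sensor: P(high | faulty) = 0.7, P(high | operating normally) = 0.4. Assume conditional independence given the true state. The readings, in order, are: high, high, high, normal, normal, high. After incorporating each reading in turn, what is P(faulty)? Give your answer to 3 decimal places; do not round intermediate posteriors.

After 'high': P(faulty) = 0.7·0.2000 / (0.7·0.2000 + 0.4·0.8000) ≈ 0.3043
After 'high': P(faulty) = 0.7·0.3043 / (0.7·0.3043 + 0.4·0.6957) ≈ 0.4336
After 'high': P(faulty) = 0.7·0.4336 / (0.7·0.4336 + 0.4·0.5664) ≈ 0.5726
After 'normal': P(faulty) = 0.3·0.5726 / (0.3·0.5726 + 0.6·0.4274) ≈ 0.4012
After 'normal': P(faulty) = 0.3·0.4012 / (0.3·0.4012 + 0.6·0.5988) ≈ 0.2509
After 'high': P(faulty) = 0.7·0.2509 / (0.7·0.2509 + 0.4·0.7491) ≈ 0.3696

0.370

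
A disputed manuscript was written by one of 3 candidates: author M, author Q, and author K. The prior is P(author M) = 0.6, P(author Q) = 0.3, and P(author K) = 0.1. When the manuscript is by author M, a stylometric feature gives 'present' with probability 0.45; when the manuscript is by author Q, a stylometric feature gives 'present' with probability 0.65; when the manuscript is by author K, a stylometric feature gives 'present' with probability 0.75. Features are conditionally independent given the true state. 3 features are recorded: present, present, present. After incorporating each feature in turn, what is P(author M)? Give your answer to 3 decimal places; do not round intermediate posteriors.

After 'present': normaliser = 0.45·0.6000 + 0.65·0.3000 + 0.75·0.1000; P(author M) ≈ 0.5000, P(author Q) ≈ 0.3611, P(author K) ≈ 0.1389
After 'present': normaliser = 0.45·0.5000 + 0.65·0.3611 + 0.75·0.1389; P(author M) ≈ 0.3990, P(author Q) ≈ 0.4163, P(author K) ≈ 0.1847
After 'present': normaliser = 0.45·0.3990 + 0.65·0.4163 + 0.75·0.1847; P(author M) ≈ 0.3050, P(author Q) ≈ 0.4596, P(author K) ≈ 0.2354

0.305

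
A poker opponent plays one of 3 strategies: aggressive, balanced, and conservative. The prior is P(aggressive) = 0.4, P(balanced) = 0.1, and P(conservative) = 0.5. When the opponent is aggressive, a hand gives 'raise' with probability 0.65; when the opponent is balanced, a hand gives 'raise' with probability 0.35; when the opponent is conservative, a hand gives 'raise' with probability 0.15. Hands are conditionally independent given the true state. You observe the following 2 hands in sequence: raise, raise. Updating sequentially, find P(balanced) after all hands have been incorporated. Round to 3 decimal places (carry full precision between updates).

0.064

After 'raise': normaliser = 0.65·0.4000 + 0.35·0.1000 + 0.15·0.5000; P(aggressive) ≈ 0.7027, P(balanced) ≈ 0.0946, P(conservative) ≈ 0.2027
After 'raise': normaliser = 0.65·0.7027 + 0.35·0.0946 + 0.15·0.2027; P(aggressive) ≈ 0.8779, P(balanced) ≈ 0.0636, P(conservative) ≈ 0.0584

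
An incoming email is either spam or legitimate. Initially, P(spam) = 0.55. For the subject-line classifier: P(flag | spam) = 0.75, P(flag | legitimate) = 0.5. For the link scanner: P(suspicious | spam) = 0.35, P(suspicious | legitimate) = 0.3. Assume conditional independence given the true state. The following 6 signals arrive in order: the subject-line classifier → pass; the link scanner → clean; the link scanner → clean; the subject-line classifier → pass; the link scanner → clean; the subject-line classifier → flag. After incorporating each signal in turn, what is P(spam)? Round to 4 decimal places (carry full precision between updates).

0.2685

After the subject-line classifier='pass': P(spam) = 0.25·0.5500 / (0.25·0.5500 + 0.5·0.4500) ≈ 0.3793
After the link scanner='clean': P(spam) = 0.65·0.3793 / (0.65·0.3793 + 0.7·0.6207) ≈ 0.3620
After the link scanner='clean': P(spam) = 0.65·0.3620 / (0.65·0.3620 + 0.7·0.6380) ≈ 0.3451
After the subject-line classifier='pass': P(spam) = 0.25·0.3451 / (0.25·0.3451 + 0.5·0.6549) ≈ 0.2085
After the link scanner='clean': P(spam) = 0.65·0.2085 / (0.65·0.2085 + 0.7·0.7915) ≈ 0.1966
After the subject-line classifier='flag': P(spam) = 0.75·0.1966 / (0.75·0.1966 + 0.5·0.8034) ≈ 0.2685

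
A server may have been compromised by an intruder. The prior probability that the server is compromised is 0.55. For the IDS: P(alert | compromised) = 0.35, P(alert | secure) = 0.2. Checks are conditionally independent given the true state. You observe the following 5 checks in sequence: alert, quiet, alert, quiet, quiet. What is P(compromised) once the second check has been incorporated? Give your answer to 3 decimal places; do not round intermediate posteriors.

Apply Bayes' rule sequentially, carrying P(compromised) forward.
After 'alert': P(compromised) = 0.35·0.5500 / (0.35·0.5500 + 0.2·0.4500) ≈ 0.6814
After 'quiet': P(compromised) = 0.65·0.6814 / (0.65·0.6814 + 0.8·0.3186) ≈ 0.6347

0.635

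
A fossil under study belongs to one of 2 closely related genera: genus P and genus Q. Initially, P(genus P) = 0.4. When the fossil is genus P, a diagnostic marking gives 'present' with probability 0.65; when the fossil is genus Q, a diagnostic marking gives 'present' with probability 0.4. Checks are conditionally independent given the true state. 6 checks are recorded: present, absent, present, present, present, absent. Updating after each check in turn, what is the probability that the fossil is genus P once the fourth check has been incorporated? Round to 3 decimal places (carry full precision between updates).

0.625

After 'present': P(genus P) = 0.65·0.4000 / (0.65·0.4000 + 0.4·0.6000) ≈ 0.5200
After 'absent': P(genus P) = 0.35·0.5200 / (0.35·0.5200 + 0.6·0.4800) ≈ 0.3872
After 'present': P(genus P) = 0.65·0.3872 / (0.65·0.3872 + 0.4·0.6128) ≈ 0.5066
After 'present': P(genus P) = 0.65·0.5066 / (0.65·0.5066 + 0.4·0.4934) ≈ 0.6253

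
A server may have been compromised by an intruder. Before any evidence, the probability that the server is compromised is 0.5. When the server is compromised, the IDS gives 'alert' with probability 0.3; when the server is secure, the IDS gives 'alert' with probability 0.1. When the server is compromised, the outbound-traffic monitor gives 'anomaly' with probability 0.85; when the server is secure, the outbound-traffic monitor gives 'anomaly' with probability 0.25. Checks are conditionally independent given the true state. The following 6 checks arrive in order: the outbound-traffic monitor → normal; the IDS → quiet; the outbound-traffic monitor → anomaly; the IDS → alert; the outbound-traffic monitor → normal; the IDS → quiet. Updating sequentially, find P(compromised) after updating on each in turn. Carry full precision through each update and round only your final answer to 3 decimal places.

Apply Bayes' rule sequentially, carrying P(compromised) forward.
After the outbound-traffic monitor='normal': P(compromised) = 0.15·0.5000 / (0.15·0.5000 + 0.75·0.5000) ≈ 0.1667
After the IDS='quiet': P(compromised) = 0.7·0.1667 / (0.7·0.1667 + 0.9·0.8333) ≈ 0.1346
After the outbound-traffic monitor='anomaly': P(compromised) = 0.85·0.1346 / (0.85·0.1346 + 0.25·0.8654) ≈ 0.3459
After the IDS='alert': P(compromised) = 0.3·0.3459 / (0.3·0.3459 + 0.1·0.6541) ≈ 0.6134
After the outbound-traffic monitor='normal': P(compromised) = 0.15·0.6134 / (0.15·0.6134 + 0.75·0.3866) ≈ 0.2409
After the IDS='quiet': P(compromised) = 0.7·0.2409 / (0.7·0.2409 + 0.9·0.7591) ≈ 0.1980

0.198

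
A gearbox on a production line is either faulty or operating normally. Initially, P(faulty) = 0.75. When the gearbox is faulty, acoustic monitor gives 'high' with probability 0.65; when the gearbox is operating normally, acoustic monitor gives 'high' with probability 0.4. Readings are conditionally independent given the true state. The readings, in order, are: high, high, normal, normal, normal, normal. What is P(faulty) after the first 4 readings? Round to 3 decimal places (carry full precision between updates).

Each posterior becomes the prior for the next update.
After 'high': P(faulty) = 0.65·0.7500 / (0.65·0.7500 + 0.4·0.2500) ≈ 0.8298
After 'high': P(faulty) = 0.65·0.8298 / (0.65·0.8298 + 0.4·0.1702) ≈ 0.8879
After 'normal': P(faulty) = 0.35·0.8879 / (0.35·0.8879 + 0.6·0.1121) ≈ 0.8221
After 'normal': P(faulty) = 0.35·0.8221 / (0.35·0.8221 + 0.6·0.1779) ≈ 0.7294

0.729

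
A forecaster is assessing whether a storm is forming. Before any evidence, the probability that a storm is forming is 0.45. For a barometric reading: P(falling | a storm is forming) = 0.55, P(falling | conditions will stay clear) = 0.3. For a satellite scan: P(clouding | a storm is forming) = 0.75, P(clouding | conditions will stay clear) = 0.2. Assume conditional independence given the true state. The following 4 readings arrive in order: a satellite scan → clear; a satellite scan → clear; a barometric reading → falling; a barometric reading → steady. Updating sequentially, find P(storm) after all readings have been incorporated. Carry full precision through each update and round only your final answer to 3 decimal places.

Apply Bayes' rule sequentially, carrying P(storm) forward.
After a satellite scan='clear': P(storm) = 0.25·0.4500 / (0.25·0.4500 + 0.8·0.5500) ≈ 0.2036
After a satellite scan='clear': P(storm) = 0.25·0.2036 / (0.25·0.2036 + 0.8·0.7964) ≈ 0.0740
After a barometric reading='falling': P(storm) = 0.55·0.0740 / (0.55·0.0740 + 0.3·0.9260) ≈ 0.1278
After a barometric reading='steady': P(storm) = 0.45·0.1278 / (0.45·0.1278 + 0.7·0.8722) ≈ 0.0861

0.086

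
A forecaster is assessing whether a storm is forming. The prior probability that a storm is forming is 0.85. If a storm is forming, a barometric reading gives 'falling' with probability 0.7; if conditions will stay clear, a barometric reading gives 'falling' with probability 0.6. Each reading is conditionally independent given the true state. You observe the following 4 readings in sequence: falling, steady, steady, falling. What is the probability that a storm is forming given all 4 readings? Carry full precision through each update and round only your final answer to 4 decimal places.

0.8127

Apply Bayes' rule sequentially, carrying P(storm) forward.
After 'falling': P(storm) = 0.7·0.8500 / (0.7·0.8500 + 0.6·0.1500) ≈ 0.8686
After 'steady': P(storm) = 0.3·0.8686 / (0.3·0.8686 + 0.4·0.1314) ≈ 0.8322
After 'steady': P(storm) = 0.3·0.8322 / (0.3·0.8322 + 0.4·0.1678) ≈ 0.7881
After 'falling': P(storm) = 0.7·0.7881 / (0.7·0.7881 + 0.6·0.2119) ≈ 0.8127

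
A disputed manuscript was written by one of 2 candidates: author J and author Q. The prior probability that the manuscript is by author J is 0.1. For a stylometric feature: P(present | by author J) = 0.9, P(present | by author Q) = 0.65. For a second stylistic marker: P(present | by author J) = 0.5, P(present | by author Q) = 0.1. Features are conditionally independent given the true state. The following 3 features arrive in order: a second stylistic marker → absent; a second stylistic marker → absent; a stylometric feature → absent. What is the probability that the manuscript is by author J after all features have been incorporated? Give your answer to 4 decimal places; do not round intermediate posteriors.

After a second stylistic marker='absent': P(author J) = 0.5·0.1000 / (0.5·0.1000 + 0.9·0.9000) ≈ 0.0581
After a second stylistic marker='absent': P(author J) = 0.5·0.0581 / (0.5·0.0581 + 0.9·0.9419) ≈ 0.0332
After a stylometric feature='absent': P(author J) = 0.1·0.0332 / (0.1·0.0332 + 0.35·0.9668) ≈ 0.0097

0.0097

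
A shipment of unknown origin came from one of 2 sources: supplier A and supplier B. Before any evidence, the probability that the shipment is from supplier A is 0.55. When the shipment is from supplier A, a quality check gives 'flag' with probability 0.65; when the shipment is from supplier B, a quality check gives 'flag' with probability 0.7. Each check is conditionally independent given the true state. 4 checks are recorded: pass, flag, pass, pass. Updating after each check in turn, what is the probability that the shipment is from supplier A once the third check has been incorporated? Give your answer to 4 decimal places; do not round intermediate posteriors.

0.6070

After 'pass': P(supplier A) = 0.35·0.5500 / (0.35·0.5500 + 0.3·0.4500) ≈ 0.5878
After 'flag': P(supplier A) = 0.65·0.5878 / (0.65·0.5878 + 0.7·0.4122) ≈ 0.5697
After 'pass': P(supplier A) = 0.35·0.5697 / (0.35·0.5697 + 0.3·0.4303) ≈ 0.6070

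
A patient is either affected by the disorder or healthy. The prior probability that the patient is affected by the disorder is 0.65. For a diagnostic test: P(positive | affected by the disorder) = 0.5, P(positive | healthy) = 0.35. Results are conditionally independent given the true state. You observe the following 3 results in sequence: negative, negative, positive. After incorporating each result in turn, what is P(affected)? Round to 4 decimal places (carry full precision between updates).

0.6109

After 'negative': P(affected) = 0.5·0.6500 / (0.5·0.6500 + 0.65·0.3500) ≈ 0.5882
After 'negative': P(affected) = 0.5·0.5882 / (0.5·0.5882 + 0.65·0.4118) ≈ 0.5236
After 'positive': P(affected) = 0.5·0.5236 / (0.5·0.5236 + 0.35·0.4764) ≈ 0.6109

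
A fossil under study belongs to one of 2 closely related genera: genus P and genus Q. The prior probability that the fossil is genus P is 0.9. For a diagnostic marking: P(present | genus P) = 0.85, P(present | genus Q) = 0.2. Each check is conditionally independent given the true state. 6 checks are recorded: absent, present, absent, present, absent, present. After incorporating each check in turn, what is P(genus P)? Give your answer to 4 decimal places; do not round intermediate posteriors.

After 'absent': P(genus P) = 0.15·0.9000 / (0.15·0.9000 + 0.8·0.1000) ≈ 0.6279
After 'present': P(genus P) = 0.85·0.6279 / (0.85·0.6279 + 0.2·0.3721) ≈ 0.8776
After 'absent': P(genus P) = 0.15·0.8776 / (0.15·0.8776 + 0.8·0.1224) ≈ 0.5735
After 'present': P(genus P) = 0.85·0.5735 / (0.85·0.5735 + 0.2·0.4265) ≈ 0.8511
After 'absent': P(genus P) = 0.15·0.8511 / (0.15·0.8511 + 0.8·0.1489) ≈ 0.5173
After 'present': P(genus P) = 0.85·0.5173 / (0.85·0.5173 + 0.2·0.4827) ≈ 0.8200

0.8200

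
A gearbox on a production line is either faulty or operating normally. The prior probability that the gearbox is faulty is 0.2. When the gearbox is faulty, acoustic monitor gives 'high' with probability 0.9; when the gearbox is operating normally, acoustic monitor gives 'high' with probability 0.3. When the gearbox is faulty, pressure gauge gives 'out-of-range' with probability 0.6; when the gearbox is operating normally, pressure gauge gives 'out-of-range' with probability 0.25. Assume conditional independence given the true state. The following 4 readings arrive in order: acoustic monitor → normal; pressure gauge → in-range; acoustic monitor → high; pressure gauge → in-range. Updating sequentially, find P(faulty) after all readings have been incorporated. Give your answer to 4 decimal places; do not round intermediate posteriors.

After acoustic monitor='normal': P(faulty) = 0.1·0.2000 / (0.1·0.2000 + 0.7·0.8000) ≈ 0.0345
After pressure gauge='in-range': P(faulty) = 0.4·0.0345 / (0.4·0.0345 + 0.75·0.9655) ≈ 0.0187
After acoustic monitor='high': P(faulty) = 0.9·0.0187 / (0.9·0.0187 + 0.3·0.9813) ≈ 0.0541
After pressure gauge='in-range': P(faulty) = 0.4·0.0541 / (0.4·0.0541 + 0.75·0.9459) ≈ 0.0296

0.0296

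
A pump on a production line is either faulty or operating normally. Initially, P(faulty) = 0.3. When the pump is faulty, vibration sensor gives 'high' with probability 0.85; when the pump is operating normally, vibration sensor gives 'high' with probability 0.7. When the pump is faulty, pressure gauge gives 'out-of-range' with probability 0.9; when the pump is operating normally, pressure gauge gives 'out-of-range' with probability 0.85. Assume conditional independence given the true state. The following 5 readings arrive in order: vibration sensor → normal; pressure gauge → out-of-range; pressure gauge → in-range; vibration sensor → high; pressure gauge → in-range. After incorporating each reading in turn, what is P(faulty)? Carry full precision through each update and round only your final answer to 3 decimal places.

Each posterior becomes the prior for the next update.
After vibration sensor='normal': P(faulty) = 0.15·0.3000 / (0.15·0.3000 + 0.3·0.7000) ≈ 0.1765
After pressure gauge='out-of-range': P(faulty) = 0.9·0.1765 / (0.9·0.1765 + 0.85·0.8235) ≈ 0.1849
After pressure gauge='in-range': P(faulty) = 0.1·0.1849 / (0.1·0.1849 + 0.15·0.8151) ≈ 0.1314
After vibration sensor='high': P(faulty) = 0.85·0.1314 / (0.85·0.1314 + 0.7·0.8686) ≈ 0.1552
After pressure gauge='in-range': P(faulty) = 0.1·0.1552 / (0.1·0.1552 + 0.15·0.8448) ≈ 0.1091

0.109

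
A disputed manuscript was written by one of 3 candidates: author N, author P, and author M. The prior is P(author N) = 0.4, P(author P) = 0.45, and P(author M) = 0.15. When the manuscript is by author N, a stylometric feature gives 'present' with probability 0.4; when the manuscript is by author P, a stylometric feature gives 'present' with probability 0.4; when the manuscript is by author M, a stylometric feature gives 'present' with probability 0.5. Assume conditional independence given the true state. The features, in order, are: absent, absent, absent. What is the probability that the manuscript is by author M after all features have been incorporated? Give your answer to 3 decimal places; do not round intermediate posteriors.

0.093

After 'absent': normaliser = 0.6·0.4000 + 0.6·0.4500 + 0.5·0.1500; P(author N) ≈ 0.4103, P(author P) ≈ 0.4615, P(author M) ≈ 0.1282
After 'absent': normaliser = 0.6·0.4103 + 0.6·0.4615 + 0.5·0.1282; P(author N) ≈ 0.4192, P(author P) ≈ 0.4716, P(author M) ≈ 0.1092
After 'absent': normaliser = 0.6·0.4192 + 0.6·0.4716 + 0.5·0.1092; P(author N) ≈ 0.4270, P(author P) ≈ 0.4804, P(author M) ≈ 0.0927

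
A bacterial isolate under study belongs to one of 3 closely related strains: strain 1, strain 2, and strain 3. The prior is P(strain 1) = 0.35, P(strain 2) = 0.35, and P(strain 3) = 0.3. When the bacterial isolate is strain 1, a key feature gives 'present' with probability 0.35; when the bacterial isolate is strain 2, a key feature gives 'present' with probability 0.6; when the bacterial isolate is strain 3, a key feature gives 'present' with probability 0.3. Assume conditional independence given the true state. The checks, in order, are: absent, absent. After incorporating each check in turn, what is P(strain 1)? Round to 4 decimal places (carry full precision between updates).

After 'absent': normaliser = 0.65·0.3500 + 0.4·0.3500 + 0.7·0.3000; P(strain 1) ≈ 0.3939, P(strain 2) ≈ 0.2424, P(strain 3) ≈ 0.3636
After 'absent': normaliser = 0.65·0.3939 + 0.4·0.2424 + 0.7·0.3636; P(strain 1) ≈ 0.4214, P(strain 2) ≈ 0.1596, P(strain 3) ≈ 0.4190

0.4214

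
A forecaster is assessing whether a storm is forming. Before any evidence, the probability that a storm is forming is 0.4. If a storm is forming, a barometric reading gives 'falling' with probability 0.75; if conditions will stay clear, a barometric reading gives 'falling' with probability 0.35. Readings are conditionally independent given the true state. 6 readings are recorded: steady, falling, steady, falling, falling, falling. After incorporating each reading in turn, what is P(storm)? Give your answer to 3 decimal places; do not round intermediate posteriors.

After 'steady': P(storm) = 0.25·0.4000 / (0.25·0.4000 + 0.65·0.6000) ≈ 0.2041
After 'falling': P(storm) = 0.75·0.2041 / (0.75·0.2041 + 0.35·0.7959) ≈ 0.3546
After 'steady': P(storm) = 0.25·0.3546 / (0.25·0.3546 + 0.65·0.6454) ≈ 0.1745
After 'falling': P(storm) = 0.75·0.1745 / (0.75·0.1745 + 0.35·0.8255) ≈ 0.3117
After 'falling': P(storm) = 0.75·0.3117 / (0.75·0.3117 + 0.35·0.6883) ≈ 0.4925
After 'falling': P(storm) = 0.75·0.4925 / (0.75·0.4925 + 0.35·0.5075) ≈ 0.6753

0.675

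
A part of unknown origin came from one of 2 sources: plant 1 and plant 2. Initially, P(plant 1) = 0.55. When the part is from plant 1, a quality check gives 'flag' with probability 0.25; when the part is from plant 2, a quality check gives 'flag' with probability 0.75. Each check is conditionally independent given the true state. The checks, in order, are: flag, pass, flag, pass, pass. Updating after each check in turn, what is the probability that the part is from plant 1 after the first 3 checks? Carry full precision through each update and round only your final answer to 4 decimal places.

After 'flag': P(plant 1) = 0.25·0.5500 / (0.25·0.5500 + 0.75·0.4500) ≈ 0.2895
After 'pass': P(plant 1) = 0.75·0.2895 / (0.75·0.2895 + 0.25·0.7105) ≈ 0.5500
After 'flag': P(plant 1) = 0.25·0.5500 / (0.25·0.5500 + 0.75·0.4500) ≈ 0.2895

0.2895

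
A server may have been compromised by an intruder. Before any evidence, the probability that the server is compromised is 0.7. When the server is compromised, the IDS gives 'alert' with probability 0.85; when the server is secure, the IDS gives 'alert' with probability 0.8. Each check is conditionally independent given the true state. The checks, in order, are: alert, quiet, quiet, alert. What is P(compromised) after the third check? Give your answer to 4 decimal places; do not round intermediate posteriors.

0.5824

After 'alert': P(compromised) = 0.85·0.7000 / (0.85·0.7000 + 0.8·0.3000) ≈ 0.7126
After 'quiet': P(compromised) = 0.15·0.7126 / (0.15·0.7126 + 0.2·0.2874) ≈ 0.6503
After 'quiet': P(compromised) = 0.15·0.6503 / (0.15·0.6503 + 0.2·0.3497) ≈ 0.5824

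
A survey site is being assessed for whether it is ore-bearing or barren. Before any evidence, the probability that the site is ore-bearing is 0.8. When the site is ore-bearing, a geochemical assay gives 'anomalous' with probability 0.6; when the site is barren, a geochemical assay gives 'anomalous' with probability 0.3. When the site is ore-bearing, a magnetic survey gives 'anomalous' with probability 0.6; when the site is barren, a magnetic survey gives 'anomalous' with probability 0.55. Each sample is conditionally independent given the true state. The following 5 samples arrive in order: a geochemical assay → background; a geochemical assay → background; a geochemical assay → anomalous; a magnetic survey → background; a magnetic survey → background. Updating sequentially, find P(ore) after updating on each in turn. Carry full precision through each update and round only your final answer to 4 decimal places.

After a geochemical assay='background': P(ore) = 0.4·0.8000 / (0.4·0.8000 + 0.7·0.2000) ≈ 0.6957
After a geochemical assay='background': P(ore) = 0.4·0.6957 / (0.4·0.6957 + 0.7·0.3043) ≈ 0.5664
After a geochemical assay='anomalous': P(ore) = 0.6·0.5664 / (0.6·0.5664 + 0.3·0.4336) ≈ 0.7232
After a magnetic survey='background': P(ore) = 0.4·0.7232 / (0.4·0.7232 + 0.45·0.2768) ≈ 0.6990
After a magnetic survey='background': P(ore) = 0.4·0.6990 / (0.4·0.6990 + 0.45·0.3010) ≈ 0.6736

0.6736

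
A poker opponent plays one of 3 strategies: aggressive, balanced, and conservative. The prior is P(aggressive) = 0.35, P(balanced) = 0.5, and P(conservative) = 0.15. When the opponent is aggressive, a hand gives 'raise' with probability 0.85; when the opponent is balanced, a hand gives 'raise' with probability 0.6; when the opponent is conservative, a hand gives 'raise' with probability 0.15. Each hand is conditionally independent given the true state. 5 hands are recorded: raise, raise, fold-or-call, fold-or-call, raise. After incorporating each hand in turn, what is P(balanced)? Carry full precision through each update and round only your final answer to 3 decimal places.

Each posterior becomes the prior for the next update.
After 'raise': normaliser = 0.85·0.3500 + 0.6·0.5000 + 0.15·0.1500; P(aggressive) ≈ 0.4798, P(balanced) ≈ 0.4839, P(conservative) ≈ 0.0363
After 'raise': normaliser = 0.85·0.4798 + 0.6·0.4839 + 0.15·0.0363; P(aggressive) ≈ 0.5797, P(balanced) ≈ 0.4126, P(conservative) ≈ 0.0077
After 'fold-or-call': normaliser = 0.15·0.5797 + 0.4·0.4126 + 0.85·0.0077; P(aggressive) ≈ 0.3363, P(balanced) ≈ 0.6383, P(conservative) ≈ 0.0254
After 'fold-or-call': normaliser = 0.15·0.3363 + 0.4·0.6383 + 0.85·0.0254; P(aggressive) ≈ 0.1541, P(balanced) ≈ 0.7799, P(conservative) ≈ 0.0660
After 'raise': normaliser = 0.85·0.1541 + 0.6·0.7799 + 0.15·0.0660; P(aggressive) ≈ 0.2151, P(balanced) ≈ 0.7686, P(conservative) ≈ 0.0163

0.769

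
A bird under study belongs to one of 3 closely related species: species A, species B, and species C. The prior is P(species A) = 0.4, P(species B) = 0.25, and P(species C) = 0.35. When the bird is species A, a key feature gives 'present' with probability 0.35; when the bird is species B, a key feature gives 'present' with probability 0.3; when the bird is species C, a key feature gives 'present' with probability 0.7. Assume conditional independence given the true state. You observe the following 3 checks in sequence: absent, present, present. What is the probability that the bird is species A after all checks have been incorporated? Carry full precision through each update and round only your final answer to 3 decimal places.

0.322

Each posterior becomes the prior for the next update.
After 'absent': normaliser = 0.65·0.4000 + 0.7·0.2500 + 0.3·0.3500; P(species A) ≈ 0.4815, P(species B) ≈ 0.3241, P(species C) ≈ 0.1944
After 'present': normaliser = 0.35·0.4815 + 0.3·0.3241 + 0.7·0.1944; P(species A) ≈ 0.4194, P(species B) ≈ 0.2419, P(species C) ≈ 0.3387
After 'present': normaliser = 0.35·0.4194 + 0.3·0.2419 + 0.7·0.3387; P(species A) ≈ 0.3216, P(species B) ≈ 0.1590, P(species C) ≈ 0.5194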